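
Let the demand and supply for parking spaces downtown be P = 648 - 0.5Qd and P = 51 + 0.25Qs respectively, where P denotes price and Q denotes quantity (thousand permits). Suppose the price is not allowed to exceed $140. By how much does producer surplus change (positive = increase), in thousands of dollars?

-63360

Rearranging demand gives Qd = 1296 - 2P; rearranging supply gives Qs = 4P - 204. Setting quantity demanded equal to quantity supplied, 1296 - 2P = 4P - 204, gives P* = 250 and Q* = 796.
Because the ceiling (140) lies below the market-clearing price, it is binding.
At P = 140: Qd = 1296 - 2·140 = 1016 and Qs = 4·140 - 204 = 356.
Producer surplus without the control is ½ · (250 - 51) · 796 = 79202.
With the ceiling, producers sell 356 units at 140, so PS = ½ · (140 - 51) · 356 = 15842.
Change in producer surplus = 15842 - 79202 = -63360.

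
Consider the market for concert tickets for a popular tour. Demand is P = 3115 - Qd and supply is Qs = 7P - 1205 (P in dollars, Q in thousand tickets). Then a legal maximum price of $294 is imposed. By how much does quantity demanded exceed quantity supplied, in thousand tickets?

Rearranging demand gives Qd = 3115 - P. Setting quantity demanded equal to quantity supplied, 3115 - P = 7P - 1205, gives P* = 540 and Q* = 2575.
Since 294 < 540, the ceiling is binding.
At P = 294: Qd = 3115 - 294 = 2821 and Qs = 7·294 - 1205 = 853.
Shortage = Qd - Qs = 2821 - 853 = 1968.

1968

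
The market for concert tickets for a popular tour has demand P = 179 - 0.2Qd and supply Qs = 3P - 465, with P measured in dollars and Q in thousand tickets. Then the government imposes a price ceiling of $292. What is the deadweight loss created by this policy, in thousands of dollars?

0

Rearranging demand gives Qd = 895 - 5P. In a free market, 895 - 5P = 3P - 465 gives the equilibrium P* = 170, Q* = 45.
Since 292 is above P* = 170, the ceiling does not bind and the free-market outcome prevails.
Since the control does not bind, no trades are prevented and deadweight loss is zero.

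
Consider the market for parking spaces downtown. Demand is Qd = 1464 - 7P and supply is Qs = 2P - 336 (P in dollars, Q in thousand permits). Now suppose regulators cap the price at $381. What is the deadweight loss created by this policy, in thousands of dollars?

0

In a free market, 1464 - 7P = 2P - 336 gives the equilibrium P* = 200, Q* = 64.
The ceiling of 381 is above the equilibrium price 200, so it is not binding; the market clears at P* = 200, Q* = 64.
Since the control does not bind, no trades are prevented and deadweight loss is zero.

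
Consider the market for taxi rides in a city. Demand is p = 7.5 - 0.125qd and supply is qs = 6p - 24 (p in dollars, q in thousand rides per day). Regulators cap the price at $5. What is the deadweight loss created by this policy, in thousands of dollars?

5.25

Rearranging demand gives qd = 60 - 8p. Without the control the market clears where 60 - 8p = 6p - 24, i.e. p* = 6 and q* = 12.
The ceiling of 5 is below the equilibrium price 6, so it binds.
At p = 5: qd = 60 - 8·5 = 20 and qs = 6·5 - 24 = 6.
Quantity traded falls to 6. At q = 6 the demand price is (60 - 6)/8 = 6.75 and the supply price is (24 + 6)/6 = 5.
Deadweight loss = ½ · (6.75 - 5) · (12 - 6) = ½ · 1.75 · 6 = 5.25.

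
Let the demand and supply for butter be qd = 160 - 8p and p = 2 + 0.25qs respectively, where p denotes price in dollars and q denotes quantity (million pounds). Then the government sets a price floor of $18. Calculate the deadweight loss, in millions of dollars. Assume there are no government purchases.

Rearranging supply gives qs = 4p - 8. Setting quantity demanded equal to quantity supplied, 160 - 8p = 4p - 8, gives p* = 14 and q* = 48.
Because the floor (18) lies above the market-clearing price, it is binding.
At p = 18: qd = 160 - 8·18 = 16 and qs = 4·18 - 8 = 64.
Quantity traded falls to 16. At q = 16 the demand price is (160 - 16)/8 = 18 and the supply price is (8 + 16)/4 = 6.
Deadweight loss = ½ · (18 - 6) · (48 - 16) = ½ · 12 · 32 = 192.

192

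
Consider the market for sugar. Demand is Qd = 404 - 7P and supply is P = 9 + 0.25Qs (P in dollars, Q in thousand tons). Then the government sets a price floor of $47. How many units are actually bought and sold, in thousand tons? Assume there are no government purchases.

Rearranging supply gives Qs = 4P - 36. Equilibrium: 404 - 7P = 4P - 36, so 440 = 11P and P* = 40, Q* = 124.
Since 47 > 40, the floor is binding.
At P = 47: Qd = 404 - 7·47 = 75 and Qs = 4·47 - 36 = 152.
The quantity actually transacted is the short side, demand: 75.

75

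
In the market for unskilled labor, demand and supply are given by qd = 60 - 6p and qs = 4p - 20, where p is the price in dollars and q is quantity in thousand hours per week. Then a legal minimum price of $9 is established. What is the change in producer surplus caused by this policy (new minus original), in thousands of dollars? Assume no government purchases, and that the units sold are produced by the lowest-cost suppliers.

1.5

Setting quantity demanded equal to quantity supplied, 60 - 6p = 4p - 20, gives p* = 8 and q* = 12.
Since 9 > 8, the floor is binding.
At p = 9: qd = 60 - 6·9 = 6 and qs = 4·9 - 20 = 16.
Producer surplus without the control is ½ · (8 - 5) · 12 = 18.
With the floor, 6 units are sold at 9. The supply price at q = 6 is 6.5, so PS = ½ · [(9 - 5) + (9 - 6.5)] · 6 = 19.5.
Change in producer surplus = 19.5 - 18 = 1.5.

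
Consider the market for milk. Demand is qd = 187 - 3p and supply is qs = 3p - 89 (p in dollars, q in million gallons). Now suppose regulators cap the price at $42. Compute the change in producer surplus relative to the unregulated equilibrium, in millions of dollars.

Without the control the market clears where 187 - 3p = 3p - 89, i.e. p* = 46 and q* = 49.
Because the ceiling (42) lies below the market-clearing price, it is binding.
At p = 42: qd = 187 - 3·42 = 61 and qs = 3·42 - 89 = 37.
Producer surplus without the control is ½ · (46 - 89/3) · 49 = 2401/6.
With the ceiling, producers sell 37 units at 42, so PS = ½ · (42 - 89/3) · 37 = 1369/6.
Change in producer surplus = 1369/6 - 2401/6 = -172.

-172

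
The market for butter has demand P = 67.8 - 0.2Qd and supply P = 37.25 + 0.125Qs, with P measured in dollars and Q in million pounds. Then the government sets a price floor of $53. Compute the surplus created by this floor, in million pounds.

Rearranging demand gives Qd = 339 - 5P; rearranging supply gives Qs = 8P - 298. Without the control the market clears where 339 - 5P = 8P - 298, i.e. P* = 49 and Q* = 94.
Because the floor (53) lies above the market-clearing price, it is binding.
At P = 53: Qd = 339 - 5·53 = 74 and Qs = 8·53 - 298 = 126.
Surplus = Qs - Qd = 126 - 74 = 52.

52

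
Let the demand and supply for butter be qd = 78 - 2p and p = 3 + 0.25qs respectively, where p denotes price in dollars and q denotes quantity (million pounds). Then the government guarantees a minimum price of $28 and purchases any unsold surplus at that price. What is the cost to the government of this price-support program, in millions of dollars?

Rearranging supply gives qs = 4p - 12. In a free market, 78 - 2p = 4p - 12 gives the equilibrium p* = 15, q* = 48.
Because the floor (28) lies above the market-clearing price, it is binding.
At p = 28: qd = 78 - 2·28 = 22 and qs = 4·28 - 12 = 100.
Surplus = qs - qd = 78.
Government expenditure = surplus × support price = 78 × 28 = 2184.

2184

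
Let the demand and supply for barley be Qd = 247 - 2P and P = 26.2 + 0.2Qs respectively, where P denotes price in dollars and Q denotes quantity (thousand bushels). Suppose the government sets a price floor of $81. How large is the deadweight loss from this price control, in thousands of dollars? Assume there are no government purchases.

Rearranging supply gives Qs = 5P - 131. Equilibrium: 247 - 2P = 5P - 131, so 378 = 7P and P* = 54, Q* = 139.
Since 81 > 54, the floor is binding.
At P = 81: Qd = 247 - 2·81 = 85 and Qs = 5·81 - 131 = 274.
Quantity traded falls to 85. At Q = 85 the demand price is (247 - 85)/2 = 81 and the supply price is (131 + 85)/5 = 43.2.
Deadweight loss = ½ · (81 - 43.2) · (139 - 85) = ½ · 37.8 · 54 = 1020.6.

1020.6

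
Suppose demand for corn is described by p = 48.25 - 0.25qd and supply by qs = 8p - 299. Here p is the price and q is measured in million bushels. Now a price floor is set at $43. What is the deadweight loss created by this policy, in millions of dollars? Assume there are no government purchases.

Rearranging demand gives qd = 193 - 4p. Without the control the market clears where 193 - 4p = 8p - 299, i.e. p* = 41 and q* = 29.
Since 43 > 41, the floor is binding.
At p = 43: qd = 193 - 4·43 = 21 and qs = 8·43 - 299 = 45.
Quantity traded falls to 21. At q = 21 the demand price is (193 - 21)/4 = 43 and the supply price is (299 + 21)/8 = 40.
Deadweight loss = ½ · (43 - 40) · (29 - 21) = ½ · 3 · 8 = 12.

12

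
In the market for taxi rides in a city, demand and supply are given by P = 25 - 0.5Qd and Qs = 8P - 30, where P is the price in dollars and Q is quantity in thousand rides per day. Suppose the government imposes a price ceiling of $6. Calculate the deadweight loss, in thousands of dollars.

Rearranging demand gives Qd = 50 - 2P. Setting quantity demanded equal to quantity supplied, 50 - 2P = 8P - 30, gives P* = 8 and Q* = 34.
Because the ceiling (6) lies below the market-clearing price, it is binding.
At P = 6: Qd = 50 - 2·6 = 38 and Qs = 8·6 - 30 = 18.
Quantity traded falls to 18. At Q = 18 the demand price is (50 - 18)/2 = 16 and the supply price is (30 + 18)/8 = 6.
Deadweight loss = ½ · (16 - 6) · (34 - 18) = ½ · 10 · 16 = 80.

80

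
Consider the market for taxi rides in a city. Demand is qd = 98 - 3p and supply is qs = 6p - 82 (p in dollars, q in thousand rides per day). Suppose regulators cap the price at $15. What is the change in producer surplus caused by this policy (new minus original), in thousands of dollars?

Without the control the market clears where 98 - 3p = 6p - 82, i.e. p* = 20 and q* = 38.
The ceiling of 15 is below the equilibrium price 20, so it binds.
At p = 15: qd = 98 - 3·15 = 53 and qs = 6·15 - 82 = 8.
Producer surplus without the control is ½ · (20 - 41/3) · 38 = 361/3.
With the ceiling, producers sell 8 units at 15, so PS = ½ · (15 - 41/3) · 8 = 16/3.
Change in producer surplus = 16/3 - 361/3 = -115.

-115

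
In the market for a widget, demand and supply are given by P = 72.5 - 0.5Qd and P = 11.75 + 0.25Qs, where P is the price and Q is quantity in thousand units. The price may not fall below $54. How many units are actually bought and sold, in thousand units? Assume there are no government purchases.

Rearranging demand gives Qd = 145 - 2P; rearranging supply gives Qs = 4P - 47. In a free market, 145 - 2P = 4P - 47 gives the equilibrium P* = 32, Q* = 81.
Since 54 > 32, the floor is binding.
At P = 54: Qd = 145 - 2·54 = 37 and Qs = 4·54 - 47 = 169.
The quantity actually transacted is the short side, demand: 37.

37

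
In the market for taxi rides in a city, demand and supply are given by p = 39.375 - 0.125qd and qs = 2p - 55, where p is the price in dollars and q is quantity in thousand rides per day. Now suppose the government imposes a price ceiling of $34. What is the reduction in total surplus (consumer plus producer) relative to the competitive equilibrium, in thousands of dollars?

11.25

Rearranging demand gives qd = 315 - 8p. Without the control the market clears where 315 - 8p = 2p - 55, i.e. p* = 37 and q* = 19.
Since 34 < 37, the ceiling is binding.
At p = 34: qd = 315 - 8·34 = 43 and qs = 2·34 - 55 = 13.
Quantity traded falls to 13. At q = 13 the demand price is (315 - 13)/8 = 37.75 and the supply price is (55 + 13)/2 = 34.
Deadweight loss = ½ · (37.75 - 34) · (19 - 13) = ½ · 3.75 · 6 = 11.25.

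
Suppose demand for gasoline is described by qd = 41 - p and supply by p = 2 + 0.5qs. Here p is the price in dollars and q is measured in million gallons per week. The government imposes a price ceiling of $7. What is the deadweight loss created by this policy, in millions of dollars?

Rearranging supply gives qs = 2p - 4. Without the control the market clears where 41 - p = 2p - 4, i.e. p* = 15 and q* = 26.
Because the ceiling (7) lies below the market-clearing price, it is binding.
At p = 7: qd = 41 - 7 = 34 and qs = 2·7 - 4 = 10.
Quantity traded falls to 10. At q = 10 the demand price is 41 - 10 = 31 and the supply price is (4 + 10)/2 = 7.
Deadweight loss = ½ · (31 - 7) · (26 - 10) = ½ · 24 · 16 = 192.

192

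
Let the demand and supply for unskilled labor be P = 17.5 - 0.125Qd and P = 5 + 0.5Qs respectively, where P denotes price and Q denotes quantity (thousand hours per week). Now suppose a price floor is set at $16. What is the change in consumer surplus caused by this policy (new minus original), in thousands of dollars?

-16

Rearranging demand gives Qd = 140 - 8P; rearranging supply gives Qs = 2P - 10. Equilibrium: 140 - 8P = 2P - 10, so 150 = 10P and P* = 15, Q* = 20.
Because the floor (16) lies above the market-clearing price, it is binding.
At P = 16: Qd = 140 - 8·16 = 12 and Qs = 2·16 - 10 = 22.
Consumer surplus without the control is ½ · (17.5 - 15) · 20 = 25.
With the floor, consumers buy 12 units at 16, so CS = ½ · (17.5 - 16) · 12 = 9.
Change in consumer surplus = 9 - 25 = -16.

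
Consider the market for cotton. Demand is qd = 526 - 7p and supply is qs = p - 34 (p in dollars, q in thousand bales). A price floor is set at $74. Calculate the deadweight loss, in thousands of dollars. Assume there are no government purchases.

448

Setting quantity demanded equal to quantity supplied, 526 - 7p = p - 34, gives p* = 70 and q* = 36.
Because the floor (74) lies above the market-clearing price, it is binding.
At p = 74: qd = 526 - 7·74 = 8 and qs = 74 - 34 = 40.
Quantity traded falls to 8. At q = 8 the demand price is (526 - 8)/7 = 74 and the supply price is 34 + 8 = 42.
Deadweight loss = ½ · (74 - 42) · (36 - 8) = ½ · 32 · 28 = 448.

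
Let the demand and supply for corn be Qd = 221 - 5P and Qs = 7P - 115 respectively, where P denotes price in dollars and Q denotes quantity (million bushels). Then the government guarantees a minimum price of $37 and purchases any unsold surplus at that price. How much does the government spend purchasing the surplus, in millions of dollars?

3996

In a free market, 221 - 5P = 7P - 115 gives the equilibrium P* = 28, Q* = 81.
Because the floor (37) lies above the market-clearing price, it is binding.
At P = 37: Qd = 221 - 5·37 = 36 and Qs = 7·37 - 115 = 144.
Surplus = Qs - Qd = 108.
Government expenditure = surplus × support price = 108 × 37 = 3996.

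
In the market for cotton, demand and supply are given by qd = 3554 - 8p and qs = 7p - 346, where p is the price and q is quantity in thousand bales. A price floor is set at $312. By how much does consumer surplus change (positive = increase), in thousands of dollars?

-65832

Setting quantity demanded equal to quantity supplied, 3554 - 8p = 7p - 346, gives p* = 260 and q* = 1474.
The floor of 312 is above the equilibrium price 260, so it binds.
At p = 312: qd = 3554 - 8·312 = 1058 and qs = 7·312 - 346 = 1838.
Consumer surplus without the control is ½ · (444.25 - 260) · 1474 = 135792.25.
With the floor, consumers buy 1058 units at 312, so CS = ½ · (444.25 - 312) · 1058 = 69960.25.
Change in consumer surplus = 69960.25 - 135792.25 = -65832.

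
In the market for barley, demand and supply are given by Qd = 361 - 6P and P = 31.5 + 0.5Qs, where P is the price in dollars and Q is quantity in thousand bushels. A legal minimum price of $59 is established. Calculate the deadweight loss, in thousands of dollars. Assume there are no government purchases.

432

Rearranging supply gives Qs = 2P - 63. Equilibrium: 361 - 6P = 2P - 63, so 424 = 8P and P* = 53, Q* = 43.
Since 59 > 53, the floor is binding.
At P = 59: Qd = 361 - 6·59 = 7 and Qs = 2·59 - 63 = 55.
Quantity traded falls to 7. At Q = 7 the demand price is (361 - 7)/6 = 59 and the supply price is (63 + 7)/2 = 35.
Deadweight loss = ½ · (59 - 35) · (43 - 7) = ½ · 24 · 36 = 432.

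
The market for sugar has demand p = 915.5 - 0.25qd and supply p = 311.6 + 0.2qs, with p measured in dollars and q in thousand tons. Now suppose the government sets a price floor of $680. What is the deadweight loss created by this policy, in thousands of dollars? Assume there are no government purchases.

Rearranging demand gives qd = 3662 - 4p; rearranging supply gives qs = 5p - 1558. Setting quantity demanded equal to quantity supplied, 3662 - 4p = 5p - 1558, gives p* = 580 and q* = 1342.
The floor of 680 is above the equilibrium price 580, so it binds.
At p = 680: qd = 3662 - 4·680 = 942 and qs = 5·680 - 1558 = 1842.
Quantity traded falls to 942. At q = 942 the demand price is (3662 - 942)/4 = 680 and the supply price is (1558 + 942)/5 = 500.
Deadweight loss = ½ · (680 - 500) · (1342 - 942) = ½ · 180 · 400 = 36000.

36000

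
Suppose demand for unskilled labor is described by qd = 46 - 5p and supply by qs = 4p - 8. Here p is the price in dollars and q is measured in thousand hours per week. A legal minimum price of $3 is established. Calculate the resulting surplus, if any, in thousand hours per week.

0

Setting quantity demanded equal to quantity supplied, 46 - 5p = 4p - 8, gives p* = 6 and q* = 16.
Since 3 is below p* = 6, the floor does not bind and the free-market outcome prevails.
Since the control does not bind, there is no surplus.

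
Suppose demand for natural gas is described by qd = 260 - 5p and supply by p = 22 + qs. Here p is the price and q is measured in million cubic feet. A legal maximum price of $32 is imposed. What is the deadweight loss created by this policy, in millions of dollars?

135

Rearranging supply gives qs = p - 22. In a free market, 260 - 5p = p - 22 gives the equilibrium p* = 47, q* = 25.
Since 32 < 47, the ceiling is binding.
At p = 32: qd = 260 - 5·32 = 100 and qs = 32 - 22 = 10.
Quantity traded falls to 10. At q = 10 the demand price is (260 - 10)/5 = 50 and the supply price is 22 + 10 = 32.
Deadweight loss = ½ · (50 - 32) · (25 - 10) = ½ · 18 · 15 = 135.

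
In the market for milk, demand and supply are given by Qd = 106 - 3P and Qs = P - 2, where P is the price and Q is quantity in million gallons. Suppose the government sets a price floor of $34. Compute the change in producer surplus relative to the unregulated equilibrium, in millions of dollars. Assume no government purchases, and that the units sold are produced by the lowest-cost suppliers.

-192.5

In a free market, 106 - 3P = P - 2 gives the equilibrium P* = 27, Q* = 25.
The floor of 34 is above the equilibrium price 27, so it binds.
At P = 34: Qd = 106 - 3·34 = 4 and Qs = 34 - 2 = 32.
Producer surplus without the control is ½ · (27 - 2) · 25 = 312.5.
With the floor, 4 units are sold at 34. The supply price at Q = 4 is 6, so PS = ½ · [(34 - 2) + (34 - 6)] · 4 = 120.
Change in producer surplus = 120 - 312.5 = -192.5.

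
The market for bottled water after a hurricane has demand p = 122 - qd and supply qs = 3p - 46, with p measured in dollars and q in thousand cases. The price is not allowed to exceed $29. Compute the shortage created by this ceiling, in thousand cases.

52

Rearranging demand gives qd = 122 - p. Without the control the market clears where 122 - p = 3p - 46, i.e. p* = 42 and q* = 80.
Since 29 < 42, the ceiling is binding.
At p = 29: qd = 122 - 29 = 93 and qs = 3·29 - 46 = 41.
Shortage = qd - qs = 93 - 41 = 52.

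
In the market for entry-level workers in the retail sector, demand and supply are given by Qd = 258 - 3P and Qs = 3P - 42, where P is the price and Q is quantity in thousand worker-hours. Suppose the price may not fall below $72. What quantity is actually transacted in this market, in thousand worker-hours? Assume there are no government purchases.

42

Setting quantity demanded equal to quantity supplied, 258 - 3P = 3P - 42, gives P* = 50 and Q* = 108.
Since 72 > 50, the floor is binding.
At P = 72: Qd = 258 - 3·72 = 42 and Qs = 3·72 - 42 = 174.
The quantity actually transacted is the short side, demand: 42.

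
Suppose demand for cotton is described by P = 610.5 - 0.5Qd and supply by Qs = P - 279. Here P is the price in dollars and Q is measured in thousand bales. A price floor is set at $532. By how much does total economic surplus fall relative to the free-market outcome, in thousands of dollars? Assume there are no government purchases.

3072

Rearranging demand gives Qd = 1221 - 2P. Equilibrium: 1221 - 2P = P - 279, so 1500 = 3P and P* = 500, Q* = 221.
The floor of 532 is above the equilibrium price 500, so it binds.
At P = 532: Qd = 1221 - 2·532 = 157 and Qs = 532 - 279 = 253.
Quantity traded falls to 157. At Q = 157 the demand price is (1221 - 157)/2 = 532 and the supply price is 279 + 157 = 436.
Deadweight loss = ½ · (532 - 436) · (221 - 157) = ½ · 96 · 64 = 3072.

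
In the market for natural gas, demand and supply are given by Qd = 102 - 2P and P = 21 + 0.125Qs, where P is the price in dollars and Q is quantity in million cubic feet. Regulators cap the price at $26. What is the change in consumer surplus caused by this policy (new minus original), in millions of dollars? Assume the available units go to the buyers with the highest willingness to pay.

Rearranging supply gives Qs = 8P - 168. Without the control the market clears where 102 - 2P = 8P - 168, i.e. P* = 27 and Q* = 48.
Because the ceiling (26) lies below the market-clearing price, it is binding.
At P = 26: Qd = 102 - 2·26 = 50 and Qs = 8·26 - 168 = 40.
Consumer surplus without the control is ½ · (51 - 27) · 48 = 576.
With the ceiling, 40 units are sold at 26 (assume they go to the highest-value buyers). The demand price at Q = 40 is 31, so CS = ½ · [(51 - 26) + (31 - 26)] · 40 = 600.
Change in consumer surplus = 600 - 576 = 24.

24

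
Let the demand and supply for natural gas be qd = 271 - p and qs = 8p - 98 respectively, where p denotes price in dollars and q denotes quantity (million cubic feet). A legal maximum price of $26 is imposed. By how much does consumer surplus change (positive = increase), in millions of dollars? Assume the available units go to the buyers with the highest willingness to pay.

-5550

Without the control the market clears where 271 - p = 8p - 98, i.e. p* = 41 and q* = 230.
The ceiling of 26 is below the equilibrium price 41, so it binds.
At p = 26: qd = 271 - 26 = 245 and qs = 8·26 - 98 = 110.
Consumer surplus without the control is ½ · (271 - 41) · 230 = 26450.
With the ceiling, 110 units are sold at 26 (assume they go to the highest-value buyers). The demand price at q = 110 is 161, so CS = ½ · [(271 - 26) + (161 - 26)] · 110 = 20900.
Change in consumer surplus = 20900 - 26450 = -5550.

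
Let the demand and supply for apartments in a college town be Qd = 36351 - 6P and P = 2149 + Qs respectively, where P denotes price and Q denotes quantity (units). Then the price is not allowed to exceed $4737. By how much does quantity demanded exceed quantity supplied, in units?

5341

Rearranging supply gives Qs = P - 2149. In a free market, 36351 - 6P = P - 2149 gives the equilibrium P* = 5500, Q* = 3351.
The ceiling of 4737 is below the equilibrium price 5500, so it binds.
At P = 4737: Qd = 36351 - 6·4737 = 7929 and Qs = 4737 - 2149 = 2588.
Shortage = Qd - Qs = 7929 - 2588 = 5341.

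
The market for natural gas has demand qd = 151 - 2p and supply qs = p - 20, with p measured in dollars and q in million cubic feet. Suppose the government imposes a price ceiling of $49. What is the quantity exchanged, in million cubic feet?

29

Without the control the market clears where 151 - 2p = p - 20, i.e. p* = 57 and q* = 37.
Since 49 < 57, the ceiling is binding.
At p = 49: qd = 151 - 2·49 = 53 and qs = 49 - 20 = 29.
The quantity actually transacted is the short side, supply: 29.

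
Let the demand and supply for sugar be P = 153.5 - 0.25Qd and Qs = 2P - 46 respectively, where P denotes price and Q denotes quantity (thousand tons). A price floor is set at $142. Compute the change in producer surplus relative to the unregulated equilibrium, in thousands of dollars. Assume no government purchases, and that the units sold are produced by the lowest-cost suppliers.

Rearranging demand gives Qd = 614 - 4P. In a free market, 614 - 4P = 2P - 46 gives the equilibrium P* = 110, Q* = 174.
Since 142 > 110, the floor is binding.
At P = 142: Qd = 614 - 4·142 = 46 and Qs = 2·142 - 46 = 238.
Producer surplus without the control is ½ · (110 - 23) · 174 = 7569.
With the floor, 46 units are sold at 142. The supply price at Q = 46 is 46, so PS = ½ · [(142 - 23) + (142 - 46)] · 46 = 4945.
Change in producer surplus = 4945 - 7569 = -2624.

-2624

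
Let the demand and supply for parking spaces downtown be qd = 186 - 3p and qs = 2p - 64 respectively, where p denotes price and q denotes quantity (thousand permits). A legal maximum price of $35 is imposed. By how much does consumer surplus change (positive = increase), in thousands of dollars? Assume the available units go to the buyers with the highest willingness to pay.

In a free market, 186 - 3p = 2p - 64 gives the equilibrium p* = 50, q* = 36.
The ceiling of 35 is below the equilibrium price 50, so it binds.
At p = 35: qd = 186 - 3·35 = 81 and qs = 2·35 - 64 = 6.
Consumer surplus without the control is ½ · (62 - 50) · 36 = 216.
With the ceiling, 6 units are sold at 35 (assume they go to the highest-value buyers). The demand price at q = 6 is 60, so CS = ½ · [(62 - 35) + (60 - 35)] · 6 = 156.
Change in consumer surplus = 156 - 216 = -60.

-60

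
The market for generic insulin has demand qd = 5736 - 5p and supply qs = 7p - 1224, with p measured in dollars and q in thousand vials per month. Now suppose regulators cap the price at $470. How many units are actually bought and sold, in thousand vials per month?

2066

Without the control the market clears where 5736 - 5p = 7p - 1224, i.e. p* = 580 and q* = 2836.
Because the ceiling (470) lies below the market-clearing price, it is binding.
At p = 470: qd = 5736 - 5·470 = 3386 and qs = 7·470 - 1224 = 2066.
The quantity actually transacted is the short side, supply: 2066.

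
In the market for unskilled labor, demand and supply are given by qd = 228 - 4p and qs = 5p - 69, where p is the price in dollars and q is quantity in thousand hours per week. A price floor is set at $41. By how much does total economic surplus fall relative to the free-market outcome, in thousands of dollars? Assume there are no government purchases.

230.4

Setting quantity demanded equal to quantity supplied, 228 - 4p = 5p - 69, gives p* = 33 and q* = 96.
The floor of 41 is above the equilibrium price 33, so it binds.
At p = 41: qd = 228 - 4·41 = 64 and qs = 5·41 - 69 = 136.
Quantity traded falls to 64. At q = 64 the demand price is (228 - 64)/4 = 41 and the supply price is (69 + 64)/5 = 26.6.
Deadweight loss = ½ · (41 - 26.6) · (96 - 64) = ½ · 14.4 · 32 = 230.4.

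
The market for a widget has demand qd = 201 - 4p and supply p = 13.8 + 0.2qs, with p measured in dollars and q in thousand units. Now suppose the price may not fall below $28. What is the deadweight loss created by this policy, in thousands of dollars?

Rearranging supply gives qs = 5p - 69. In a free market, 201 - 4p = 5p - 69 gives the equilibrium p* = 30, q* = 81.
The floor of 28 is below the equilibrium price 30, so it is not binding; the market clears at p* = 30, q* = 81.
Since the control does not bind, no trades are prevented and deadweight loss is zero.

0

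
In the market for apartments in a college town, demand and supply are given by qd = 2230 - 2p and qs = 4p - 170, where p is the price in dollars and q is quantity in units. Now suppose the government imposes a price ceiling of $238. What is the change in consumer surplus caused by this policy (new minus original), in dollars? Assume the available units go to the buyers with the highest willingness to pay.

Equilibrium: 2230 - 2p = 4p - 170, so 2400 = 6p and p* = 400, q* = 1430.
Because the ceiling (238) lies below the market-clearing price, it is binding.
At p = 238: qd = 2230 - 2·238 = 1754 and qs = 4·238 - 170 = 782.
Consumer surplus without the control is ½ · (1115 - 400) · 1430 = 511225.
With the ceiling, 782 units are sold at 238 (assume they go to the highest-value buyers). The demand price at q = 782 is 724, so CS = ½ · [(1115 - 238) + (724 - 238)] · 782 = 532933.
Change in consumer surplus = 532933 - 511225 = 21708.

21708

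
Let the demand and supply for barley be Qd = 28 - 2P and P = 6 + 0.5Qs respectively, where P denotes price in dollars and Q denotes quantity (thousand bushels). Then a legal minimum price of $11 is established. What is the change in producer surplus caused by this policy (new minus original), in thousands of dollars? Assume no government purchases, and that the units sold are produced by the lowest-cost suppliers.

5

Rearranging supply gives Qs = 2P - 12. Setting quantity demanded equal to quantity supplied, 28 - 2P = 2P - 12, gives P* = 10 and Q* = 8.
Because the floor (11) lies above the market-clearing price, it is binding.
At P = 11: Qd = 28 - 2·11 = 6 and Qs = 2·11 - 12 = 10.
Producer surplus without the control is ½ · (10 - 6) · 8 = 16.
With the floor, 6 units are sold at 11. The supply price at Q = 6 is 9, so PS = ½ · [(11 - 6) + (11 - 9)] · 6 = 21.
Change in producer surplus = 21 - 16 = 5.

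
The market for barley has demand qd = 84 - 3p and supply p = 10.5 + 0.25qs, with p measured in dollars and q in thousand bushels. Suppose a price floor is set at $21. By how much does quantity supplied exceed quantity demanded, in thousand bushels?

21

Rearranging supply gives qs = 4p - 42. In a free market, 84 - 3p = 4p - 42 gives the equilibrium p* = 18, q* = 30.
Because the floor (21) lies above the market-clearing price, it is binding.
At p = 21: qd = 84 - 3·21 = 21 and qs = 4·21 - 42 = 42.
Surplus = qs - qd = 42 - 21 = 21.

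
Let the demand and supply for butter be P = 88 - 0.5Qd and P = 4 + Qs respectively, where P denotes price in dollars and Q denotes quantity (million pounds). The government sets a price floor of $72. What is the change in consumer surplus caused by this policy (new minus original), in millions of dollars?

Rearranging demand gives Qd = 176 - 2P; rearranging supply gives Qs = P - 4. Setting quantity demanded equal to quantity supplied, 176 - 2P = P - 4, gives P* = 60 and Q* = 56.
The floor of 72 is above the equilibrium price 60, so it binds.
At P = 72: Qd = 176 - 2·72 = 32 and Qs = 72 - 4 = 68.
Consumer surplus without the control is ½ · (88 - 60) · 56 = 784.
With the floor, consumers buy 32 units at 72, so CS = ½ · (88 - 72) · 32 = 256.
Change in consumer surplus = 256 - 784 = -528.

-528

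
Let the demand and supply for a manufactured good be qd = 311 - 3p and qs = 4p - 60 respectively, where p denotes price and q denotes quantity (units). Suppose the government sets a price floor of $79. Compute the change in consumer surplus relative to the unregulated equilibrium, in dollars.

-2938

Without the control the market clears where 311 - 3p = 4p - 60, i.e. p* = 53 and q* = 152.
The floor of 79 is above the equilibrium price 53, so it binds.
At p = 79: qd = 311 - 3·79 = 74 and qs = 4·79 - 60 = 256.
Consumer surplus without the control is ½ · (311/3 - 53) · 152 = 11552/3.
With the floor, consumers buy 74 units at 79, so CS = ½ · (311/3 - 79) · 74 = 2738/3.
Change in consumer surplus = 2738/3 - 11552/3 = -2938.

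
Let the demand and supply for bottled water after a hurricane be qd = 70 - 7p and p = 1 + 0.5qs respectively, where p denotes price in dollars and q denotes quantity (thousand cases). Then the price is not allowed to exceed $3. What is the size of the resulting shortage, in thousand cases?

45

Rearranging supply gives qs = 2p - 2. Equilibrium: 70 - 7p = 2p - 2, so 72 = 9p and p* = 8, q* = 14.
Because the ceiling (3) lies below the market-clearing price, it is binding.
At p = 3: qd = 70 - 7·3 = 49 and qs = 2·3 - 2 = 4.
Shortage = qd - qs = 49 - 4 = 45.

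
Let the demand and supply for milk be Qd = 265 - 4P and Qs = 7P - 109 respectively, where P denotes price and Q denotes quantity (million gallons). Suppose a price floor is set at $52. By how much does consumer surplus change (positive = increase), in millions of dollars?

Equilibrium: 265 - 4P = 7P - 109, so 374 = 11P and P* = 34, Q* = 129.
Because the floor (52) lies above the market-clearing price, it is binding.
At P = 52: Qd = 265 - 4·52 = 57 and Qs = 7·52 - 109 = 255.
Consumer surplus without the control is ½ · (66.25 - 34) · 129 = 2080.125.
With the floor, consumers buy 57 units at 52, so CS = ½ · (66.25 - 52) · 57 = 406.125.
Change in consumer surplus = 406.125 - 2080.125 = -1674.

-1674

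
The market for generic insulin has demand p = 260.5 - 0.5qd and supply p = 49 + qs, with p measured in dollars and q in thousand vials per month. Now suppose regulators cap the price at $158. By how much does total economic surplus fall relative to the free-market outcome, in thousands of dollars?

Rearranging demand gives qd = 521 - 2p; rearranging supply gives qs = p - 49. Setting quantity demanded equal to quantity supplied, 521 - 2p = p - 49, gives p* = 190 and q* = 141.
The ceiling of 158 is below the equilibrium price 190, so it binds.
At p = 158: qd = 521 - 2·158 = 205 and qs = 158 - 49 = 109.
Quantity traded falls to 109. At q = 109 the demand price is (521 - 109)/2 = 206 and the supply price is 49 + 109 = 158.
Deadweight loss = ½ · (206 - 158) · (141 - 109) = ½ · 48 · 32 = 768.

768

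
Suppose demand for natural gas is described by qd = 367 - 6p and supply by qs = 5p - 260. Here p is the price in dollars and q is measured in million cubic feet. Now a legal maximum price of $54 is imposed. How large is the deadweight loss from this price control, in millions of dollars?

Without the control the market clears where 367 - 6p = 5p - 260, i.e. p* = 57 and q* = 25.
The ceiling of 54 is below the equilibrium price 57, so it binds.
At p = 54: qd = 367 - 6·54 = 43 and qs = 5·54 - 260 = 10.
Quantity traded falls to 10. At q = 10 the demand price is (367 - 10)/6 = 59.5 and the supply price is (260 + 10)/5 = 54.
Deadweight loss = ½ · (59.5 - 54) · (25 - 10) = ½ · 5.5 · 15 = 41.25.

41.25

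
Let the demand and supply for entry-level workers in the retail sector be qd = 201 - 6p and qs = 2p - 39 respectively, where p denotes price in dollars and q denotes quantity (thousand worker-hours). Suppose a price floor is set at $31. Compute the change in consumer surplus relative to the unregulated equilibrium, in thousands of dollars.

-18

Equilibrium: 201 - 6p = 2p - 39, so 240 = 8p and p* = 30, q* = 21.
The floor of 31 is above the equilibrium price 30, so it binds.
At p = 31: qd = 201 - 6·31 = 15 and qs = 2·31 - 39 = 23.
Consumer surplus without the control is ½ · (33.5 - 30) · 21 = 36.75.
With the floor, consumers buy 15 units at 31, so CS = ½ · (33.5 - 31) · 15 = 18.75.
Change in consumer surplus = 18.75 - 36.75 = -18.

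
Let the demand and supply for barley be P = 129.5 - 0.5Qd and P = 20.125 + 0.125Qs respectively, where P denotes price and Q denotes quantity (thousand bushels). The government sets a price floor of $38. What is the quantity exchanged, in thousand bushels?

Rearranging demand gives Qd = 259 - 2P; rearranging supply gives Qs = 8P - 161. Equilibrium: 259 - 2P = 8P - 161, so 420 = 10P and P* = 42, Q* = 175.
The floor of 38 is below the equilibrium price 42, so it is not binding; the market clears at P* = 42, Q* = 175.

175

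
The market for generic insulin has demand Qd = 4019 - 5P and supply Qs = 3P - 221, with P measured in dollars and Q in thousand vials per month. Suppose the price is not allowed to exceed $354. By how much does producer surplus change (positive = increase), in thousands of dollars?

-194480

Without the control the market clears where 4019 - 5P = 3P - 221, i.e. P* = 530 and Q* = 1369.
The ceiling of 354 is below the equilibrium price 530, so it binds.
At P = 354: Qd = 4019 - 5·354 = 2249 and Qs = 3·354 - 221 = 841.
Producer surplus without the control is ½ · (530 - 221/3) · 1369 = 1874161/6.
With the ceiling, producers sell 841 units at 354, so PS = ½ · (354 - 221/3) · 841 = 707281/6.
Change in producer surplus = 707281/6 - 1874161/6 = -194480.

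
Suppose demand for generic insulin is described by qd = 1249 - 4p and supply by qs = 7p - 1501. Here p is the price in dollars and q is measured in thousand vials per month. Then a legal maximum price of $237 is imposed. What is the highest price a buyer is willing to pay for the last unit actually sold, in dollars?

Equilibrium: 1249 - 4p = 7p - 1501, so 2750 = 11p and p* = 250, q* = 249.
Since 237 < 250, the ceiling is binding.
At p = 237: qd = 1249 - 4·237 = 301 and qs = 7·237 - 1501 = 158.
Only 158 units reach the market. On the demand curve, the marginal buyer's willingness to pay at q = 158 is (1249 - 158)/4 = 272.75.

272.75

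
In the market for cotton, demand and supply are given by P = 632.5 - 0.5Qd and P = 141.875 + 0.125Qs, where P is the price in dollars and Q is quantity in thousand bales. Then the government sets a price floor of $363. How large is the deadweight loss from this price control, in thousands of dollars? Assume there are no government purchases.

18911.25

Rearranging demand gives Qd = 1265 - 2P; rearranging supply gives Qs = 8P - 1135. Setting quantity demanded equal to quantity supplied, 1265 - 2P = 8P - 1135, gives P* = 240 and Q* = 785.
Since 363 > 240, the floor is binding.
At P = 363: Qd = 1265 - 2·363 = 539 and Qs = 8·363 - 1135 = 1769.
Quantity traded falls to 539. At Q = 539 the demand price is (1265 - 539)/2 = 363 and the supply price is (1135 + 539)/8 = 209.25.
Deadweight loss = ½ · (363 - 209.25) · (785 - 539) = ½ · 153.75 · 246 = 18911.25.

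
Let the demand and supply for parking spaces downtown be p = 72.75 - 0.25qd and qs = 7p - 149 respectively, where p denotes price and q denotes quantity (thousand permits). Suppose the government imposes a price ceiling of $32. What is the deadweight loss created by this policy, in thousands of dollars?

616

Rearranging demand gives qd = 291 - 4p. Equilibrium: 291 - 4p = 7p - 149, so 440 = 11p and p* = 40, q* = 131.
The ceiling of 32 is below the equilibrium price 40, so it binds.
At p = 32: qd = 291 - 4·32 = 163 and qs = 7·32 - 149 = 75.
Quantity traded falls to 75. At q = 75 the demand price is (291 - 75)/4 = 54 and the supply price is (149 + 75)/7 = 32.
Deadweight loss = ½ · (54 - 32) · (131 - 75) = ½ · 22 · 56 = 616.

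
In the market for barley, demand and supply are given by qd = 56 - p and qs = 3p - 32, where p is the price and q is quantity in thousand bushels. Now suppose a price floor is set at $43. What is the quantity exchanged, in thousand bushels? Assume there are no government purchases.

13

Setting quantity demanded equal to quantity supplied, 56 - p = 3p - 32, gives p* = 22 and q* = 34.
Because the floor (43) lies above the market-clearing price, it is binding.
At p = 43: qd = 56 - 43 = 13 and qs = 3·43 - 32 = 97.
The quantity actually transacted is the short side, demand: 13.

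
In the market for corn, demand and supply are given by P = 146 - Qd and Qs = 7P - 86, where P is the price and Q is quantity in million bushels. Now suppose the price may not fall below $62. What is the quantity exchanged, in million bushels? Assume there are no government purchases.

Rearranging demand gives Qd = 146 - P. Equilibrium: 146 - P = 7P - 86, so 232 = 8P and P* = 29, Q* = 117.
The floor of 62 is above the equilibrium price 29, so it binds.
At P = 62: Qd = 146 - 62 = 84 and Qs = 7·62 - 86 = 348.
The quantity actually transacted is the short side, demand: 84.

84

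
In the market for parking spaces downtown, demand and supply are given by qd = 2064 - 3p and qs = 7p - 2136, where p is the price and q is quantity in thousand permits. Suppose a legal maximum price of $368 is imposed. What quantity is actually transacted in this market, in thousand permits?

Setting quantity demanded equal to quantity supplied, 2064 - 3p = 7p - 2136, gives p* = 420 and q* = 804.
The ceiling of 368 is below the equilibrium price 420, so it binds.
At p = 368: qd = 2064 - 3·368 = 960 and qs = 7·368 - 2136 = 440.
The quantity actually transacted is the short side, supply: 440.

440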